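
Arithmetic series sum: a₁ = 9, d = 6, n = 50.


aₙ = 9 + (50-1)×6 = 303
Sₙ = n(a₁+aₙ)/2 = 50×(9+303)/2
= 50×312/2 = 7800

S_50 = 7800


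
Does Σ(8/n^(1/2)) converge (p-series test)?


p-series test: Σ c/n^p converges if p > 1, diverges if p ≤ 1 (constant c > 0 doesn't affect convergence).
p = 1/2
1/2 ≤ 1 → DIVERGES

Diverges (p = 1/2 ≤ 1)


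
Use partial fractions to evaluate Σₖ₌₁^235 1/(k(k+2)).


1/(k(k+2)) = (1/2)·(1/k - 1/(k+2)) (partial fractions)
Telescoping: Σ = (1/2)·(1 + 1/2 - 1/236 - 1/237) = 83425/111864

Sum = 83425/111864


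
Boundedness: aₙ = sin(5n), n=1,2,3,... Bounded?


For all n, -1 ≤ sin(5n) ≤ 1, so -1 ≤ sin(5n) ≤ 1
Lower bound: -1, Upper bound: 1
The sequence IS bounded

Bounded (-1 ≤ aₙ ≤ 1)


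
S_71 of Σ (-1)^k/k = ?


S = -1 + 1/2 - 1/3 + 1/4 - 1/5 + 1/6 - 1/7 + 1/8 ± ...
= -0.7001
(Full series converges to -ln(2) ≈ -0.6931)

S_71 = -0.7001


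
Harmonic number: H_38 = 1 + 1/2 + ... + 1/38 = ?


H_38 = 1/1 + 1/2 + 1/3 + ... + 1/38
= 2053580969474233/485721041551200
≈ 4.2279

H_38 = 2053580969474233/485721041551200 ≈ 4.2279


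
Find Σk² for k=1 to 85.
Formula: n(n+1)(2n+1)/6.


n = 85
n(n+1)(2n+1)/6 = 85×86×171/6
= 1250010/6 = 208335

Σk² = 208335


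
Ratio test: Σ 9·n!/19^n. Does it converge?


aₙ = 9·n!/19^n
a_{n+1}/aₙ = (n+1)!/19^(n+1) × 19^n/n!  (constant 9 cancels)
= (n+1)/19
L = lim(n→∞) (n+1)/19 = ∞
L > 1 → series DIVERGES

Diverges (ratio test: L = ∞ > 1)


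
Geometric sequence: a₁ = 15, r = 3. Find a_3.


aₙ = a₁·r^(n-1)
= 15×3^2
= 15×9
= 135

a_3 = 135


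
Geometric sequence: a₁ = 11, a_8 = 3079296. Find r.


r^(n-1) = aₙ/a₁
r^7 = 3079296/11 = 279936
r = 279936^(1/7)
= 6

r = 6


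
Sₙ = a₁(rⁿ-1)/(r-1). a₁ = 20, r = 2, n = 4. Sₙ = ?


Sₙ = 20×(2^4 - 1)/(2 - 1)
= 20×(16 - 1)/1
= 20×15/1
= 300

S_4 = 300


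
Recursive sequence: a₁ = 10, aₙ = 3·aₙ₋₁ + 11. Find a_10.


Computing step by step:
a_1 = 10
a_2 = 41
a_3 = 134
a_4 = 413
a_5 = 1250
a_6 = 3761
a_7 = 11294
a_8 = 33893
a_9 = 101690
a_10 = 305081


a_10 = 305081


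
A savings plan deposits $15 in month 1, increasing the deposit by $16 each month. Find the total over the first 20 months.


aₙ = 15 + (20-1)×16 = 319
Sₙ = n(a₁+aₙ)/2 = 20×(15+319)/2
= 20×334/2 = 3340

S_20 = 3340


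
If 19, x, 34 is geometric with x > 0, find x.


GM = √(19×34) = √646 = 25.4165

GM = 25.4165


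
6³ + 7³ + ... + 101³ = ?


Σₖ₌6^101 k³ = [101·102/2]² − [5·6/2]²
= 26532801 − 225 = 26532576

Σk³ = 26532576


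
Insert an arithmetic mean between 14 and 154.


AM = (14 + 154)/2 = 168/2 = 84

AM = 84


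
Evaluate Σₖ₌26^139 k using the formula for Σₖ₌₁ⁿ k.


Σₖ₌26^139 k = Σₖ₌₁^139 k − Σₖ₌₁^25 k
= 139·140/2 − 25·26/2
= 9730 − 325 = 9405

Σk = 9405


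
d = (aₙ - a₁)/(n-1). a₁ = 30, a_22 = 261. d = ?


d = (aₙ - a₁)/(n-1)
= (261 - 30)/(22-1)
= 231/21 = 11

d = 11


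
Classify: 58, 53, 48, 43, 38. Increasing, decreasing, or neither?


Differences: -5, -5, -5, -5
All differences < 0 → strictly DECREASING

Monotonically decreasing


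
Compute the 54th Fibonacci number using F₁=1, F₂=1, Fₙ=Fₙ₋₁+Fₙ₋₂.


Fibonacci sequence: 1, 1, 2, 3, 5, 8, 13, 21, 34, 55, 89, ...
F(54) = 86267571272

F(54) = 86267571272


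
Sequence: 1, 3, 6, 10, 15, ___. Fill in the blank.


Pattern: triangular numbers: n(n+1)/2
Terms: 1, 3, 6, 10, 15
Next term = 21

Next term = 21


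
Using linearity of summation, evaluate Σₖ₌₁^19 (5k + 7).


Σ(5k+7) = 5·Σk + 7·n
= 5·190 + 7·19
= 950 + 133 = 1083

Σ = 1083


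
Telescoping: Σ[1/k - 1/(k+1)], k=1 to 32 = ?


Telescoping: adjacent terms cancel.
= 1/1 - 1/33
= 1 - 1/33 = 32/33

Sum = 32/33


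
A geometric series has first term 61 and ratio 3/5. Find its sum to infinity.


S∞ = a₁/(1-r) = 61/(1 - 3/5)
= 61/(2/5)
= 305/2

S∞ = 305/2


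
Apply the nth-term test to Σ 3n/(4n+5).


lim(n→∞) 3n/(4n+5) = 3/4 = 3/4  (divide numerator and denominator by n)
lim aₙ = 3/4 ≠ 0 → series DIVERGES

Diverges (lim aₙ = 3/4 ≠ 0)


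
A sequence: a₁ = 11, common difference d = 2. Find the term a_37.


aₙ = a₁ + (n-1)d
= 11 + (37-1)×2
= 11 + 72
= 83

a_37 = 83


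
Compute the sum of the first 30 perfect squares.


n = 30
n(n+1)(2n+1)/6 = 30×31×61/6
= 56730/6 = 9455

Σk² = 9455


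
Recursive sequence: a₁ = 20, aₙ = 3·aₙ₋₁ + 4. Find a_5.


Computing step by step:
a_1 = 20
a_2 = 64
a_3 = 196
a_4 = 592
a_5 = 1780


a_5 = 1780


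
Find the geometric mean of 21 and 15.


GM = √(21×15) = √315 = 17.7482

GM = 17.7482


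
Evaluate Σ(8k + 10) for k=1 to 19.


Σ(8k+10) = 8·Σk + 10·n
= 8·190 + 10·19
= 1520 + 190 = 1710

Σ = 1710


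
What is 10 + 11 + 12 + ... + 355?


Σₖ₌10^355 k = Σₖ₌₁^355 k − Σₖ₌₁^9 k
= 355·356/2 − 9·10/2
= 63190 − 45 = 63145

Σk = 63145


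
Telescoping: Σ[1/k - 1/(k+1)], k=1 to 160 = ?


Telescoping: adjacent terms cancel.
= 1/1 - 1/161
= 1 - 1/161 = 160/161

Sum = 160/161


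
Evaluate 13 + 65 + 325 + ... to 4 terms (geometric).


Sₙ = 13×(5^4 - 1)/(5 - 1)
= 13×(625 - 1)/4
= 13×624/4
= 2028

S_4 = 2028


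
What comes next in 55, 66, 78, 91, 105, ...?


Pattern: triangular numbers: n(n+1)/2
Terms: 55, 66, 78, 91, 105
Next term = 120

Next term = 120


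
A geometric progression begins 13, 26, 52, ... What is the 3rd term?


aₙ = a₁·r^(n-1)
= 13×2^2
= 13×4
= 52

a_3 = 52


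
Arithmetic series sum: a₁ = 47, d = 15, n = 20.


aₙ = 47 + (20-1)×15 = 332
Sₙ = n(a₁+aₙ)/2 = 20×(47+332)/2
= 20×379/2 = 3790

S_20 = 3790


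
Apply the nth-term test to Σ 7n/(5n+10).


lim(n→∞) 7n/(5n+10) = 7/5 = 7/5  (divide numerator and denominator by n)
lim aₙ = 7/5 ≠ 0 → series DIVERGES

Diverges (lim aₙ = 7/5 ≠ 0)


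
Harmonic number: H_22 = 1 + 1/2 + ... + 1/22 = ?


H_22 = 1/1 + 1/2 + 1/3 + ... + 1/22
= 19093197/5173168
≈ 3.6908

H_22 = 19093197/5173168 ≈ 3.6908


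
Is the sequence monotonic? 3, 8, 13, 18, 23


Differences: 5, 5, 5, 5
All differences > 0 → strictly INCREASING

Monotonically increasing


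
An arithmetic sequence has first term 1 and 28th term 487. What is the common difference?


d = (aₙ - a₁)/(n-1)
= (487 - 1)/(28-1)
= 486/27 = 18

d = 18


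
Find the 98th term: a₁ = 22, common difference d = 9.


aₙ = a₁ + (n-1)d
= 22 + (98-1)×9
= 22 + 873
= 895

a_98 = 895


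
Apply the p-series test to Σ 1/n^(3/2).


p-series test: Σ c/n^p converges if p > 1, diverges if p ≤ 1 (constant c > 0 doesn't affect convergence).
p = 3/2
3/2 > 1 → CONVERGES

Converges (p = 3/2 > 1)


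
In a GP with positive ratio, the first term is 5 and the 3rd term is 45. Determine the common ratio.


r^(n-1) = aₙ/a₁
r^2 = 45/5 = 9
r = 9^(1/2)
= ±3; taking r > 0 gives r = 3

r = 3


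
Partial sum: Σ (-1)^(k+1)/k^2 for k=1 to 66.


S = 1 - 1/4 + 1/9 - 1/16 + 1/25 - 1/36 + 1/49 - 1/64 ± ...
= 0.8224
(Full series converges to +π²/12 ≈ +0.8225)

S_66 = 0.8224


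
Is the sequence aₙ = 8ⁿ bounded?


aₙ = 8ⁿ → as n→∞, aₙ→∞ (since base 8 > 1)
No finite upper bound exists
The sequence is UNBOUNDED

Unbounded (aₙ → ∞ as n → ∞)


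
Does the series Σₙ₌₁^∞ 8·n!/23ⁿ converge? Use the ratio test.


aₙ = 8·n!/23^n
a_{n+1}/aₙ = (n+1)!/23^(n+1) × 23^n/n!  (constant 8 cancels)
= (n+1)/23
L = lim(n→∞) (n+1)/23 = ∞
L > 1 → series DIVERGES

Diverges (ratio test: L = ∞ > 1)


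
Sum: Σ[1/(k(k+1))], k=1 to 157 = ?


1/(k(k+1)) = 1/k - 1/(k+1) (partial fractions)
Telescoping: Σ = 1 - 1/158 = 157/158

Sum = 157/158


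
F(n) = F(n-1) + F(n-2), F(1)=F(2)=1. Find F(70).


Fibonacci sequence: 1, 1, 2, 3, 5, 8, 13, 21, 34, 55, 89, ...
F(70) = 190392490709135

F(70) = 190392490709135


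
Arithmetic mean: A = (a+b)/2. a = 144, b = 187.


AM = (144 + 187)/2 = 331/2 = 165.5

AM = 165.5


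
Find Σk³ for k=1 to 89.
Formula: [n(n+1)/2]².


n(n+1)/2 = 89×90/2 = 4005
Σk³ = 4005² = 16040025

Σk³ = 16040025


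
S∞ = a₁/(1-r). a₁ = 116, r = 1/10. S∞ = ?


S∞ = a₁/(1-r) = 116/(1 - 1/10)
= 116/(9/10)
= 1160/9

S∞ = 1160/9


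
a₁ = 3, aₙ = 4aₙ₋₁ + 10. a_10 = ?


Computing step by step:
a_1 = 3
a_2 = 22
a_3 = 98
a_4 = 402
a_5 = 1618
a_6 = 6482
a_7 = 25938
a_8 = 103762
a_9 = 415058
a_10 = 1660242


a_10 = 1660242


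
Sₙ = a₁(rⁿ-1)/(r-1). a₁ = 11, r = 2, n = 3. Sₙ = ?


Sₙ = 11×(2^3 - 1)/(2 - 1)
= 11×(8 - 1)/1
= 11×7/1
= 77

S_3 = 77


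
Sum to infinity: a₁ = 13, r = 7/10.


S∞ = a₁/(1-r) = 13/(1 - 7/10)
= 13/(3/10)
= 130/3

S∞ = 130/3


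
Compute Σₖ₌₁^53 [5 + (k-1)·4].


aₙ = 5 + (53-1)×4 = 213
Sₙ = n(a₁+aₙ)/2 = 53×(5+213)/2
= 53×218/2 = 5777

S_53 = 5777


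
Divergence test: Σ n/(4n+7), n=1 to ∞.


lim(n→∞) n/(4n+7) = 1/4 = 1/4  (divide numerator and denominator by n)
lim aₙ = 1/4 ≠ 0 → series DIVERGES

Diverges (lim aₙ = 1/4 ≠ 0)


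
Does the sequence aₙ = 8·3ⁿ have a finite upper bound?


aₙ = 8·3ⁿ → as n→∞, aₙ→∞ (since base 3 > 1)
No finite upper bound exists
The sequence is UNBOUNDED

Unbounded (aₙ → ∞ as n → ∞)


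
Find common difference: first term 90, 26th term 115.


d = (aₙ - a₁)/(n-1)
= (115 - 90)/(26-1)
= 25/25 = 1

d = 1


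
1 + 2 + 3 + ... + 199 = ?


n(n+1)/2 = 199×200/2 = 39800/2 = 19900

Σk = 19900


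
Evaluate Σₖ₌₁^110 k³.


n(n+1)/2 = 110×111/2 = 6105
Σk³ = 6105² = 37271025

Σk³ = 37271025


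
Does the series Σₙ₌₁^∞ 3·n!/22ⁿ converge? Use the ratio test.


aₙ = 3·n!/22^n
a_{n+1}/aₙ = (n+1)!/22^(n+1) × 22^n/n!  (constant 3 cancels)
= (n+1)/22
L = lim(n→∞) (n+1)/22 = ∞
L > 1 → series DIVERGES

Diverges (ratio test: L = ∞ > 1)


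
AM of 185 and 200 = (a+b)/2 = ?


AM = (185 + 200)/2 = 385/2 = 192.5

AM = 192.5


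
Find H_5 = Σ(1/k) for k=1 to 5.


H_5 = 1/1 + 1/2 + 1/3 + 1/4 + 1/5
= 137/60
≈ 2.2833

H_5 = 137/60 ≈ 2.2833


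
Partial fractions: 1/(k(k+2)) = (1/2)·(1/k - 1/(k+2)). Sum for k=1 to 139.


1/(k(k+2)) = (1/2)·(1/k - 1/(k+2)) (partial fractions)
Telescoping: Σ = (1/2)·(1 + 1/2 - 1/140 - 1/141) = 29329/39480

Sum = 29329/39480


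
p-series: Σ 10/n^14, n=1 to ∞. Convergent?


p-series test: Σ c/n^p converges if p > 1, diverges if p ≤ 1 (constant c > 0 doesn't affect convergence).
p = 14
14 > 1 → CONVERGES

Converges (p = 14 > 1)


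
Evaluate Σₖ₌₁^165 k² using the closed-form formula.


n = 165
n(n+1)(2n+1)/6 = 165×166×331/6
= 9066090/6 = 1511015

Σk² = 1511015


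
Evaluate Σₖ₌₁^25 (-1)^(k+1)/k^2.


S = 1 - 1/4 + 1/9 - 1/16 + 1/25 - 1/36 + 1/49 - 1/64 ± ...
= 0.8232
(Full series converges to +π²/12 ≈ +0.8225)

S_25 = 0.8232


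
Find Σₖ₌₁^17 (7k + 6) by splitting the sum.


Σ(7k+6) = 7·Σk + 6·n
= 7·153 + 6·17
= 1071 + 102 = 1173

Σ = 1173


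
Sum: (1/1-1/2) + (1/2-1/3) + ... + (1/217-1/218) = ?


Telescoping: adjacent terms cancel.
= 1/1 - 1/218
= 1 - 1/218 = 217/218

Sum = 217/218


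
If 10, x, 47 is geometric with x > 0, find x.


GM = √(10×47) = √470 = 21.6795

GM = 21.6795


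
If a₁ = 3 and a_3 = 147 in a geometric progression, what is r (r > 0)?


r^(n-1) = aₙ/a₁
r^2 = 147/3 = 49
r = 49^(1/2)
= ±7; taking r > 0 gives r = 7

r = 7


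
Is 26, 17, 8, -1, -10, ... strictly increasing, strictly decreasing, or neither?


Differences: -9, -9, -9, -9
All differences < 0 → strictly DECREASING

Monotonically decreasing


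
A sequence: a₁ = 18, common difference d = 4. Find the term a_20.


aₙ = a₁ + (n-1)d
= 18 + (20-1)×4
= 18 + 76
= 94

a_20 = 94


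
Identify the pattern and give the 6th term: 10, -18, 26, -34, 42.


Pattern: alternating sign, magnitude arithmetic (d=8)
Terms: 10, -18, 26, -34, 42
Next term = -50

Next term = -50


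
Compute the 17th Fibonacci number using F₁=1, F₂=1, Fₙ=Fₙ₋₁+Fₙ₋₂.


Fibonacci sequence: 1, 1, 2, 3, 5, 8, 13, 21, 34, 55, 89, ...
F(17) = 1597

F(17) = 1597


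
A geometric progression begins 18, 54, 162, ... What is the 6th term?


aₙ = a₁·r^(n-1)
= 18×3^5
= 18×243
= 4374

a_6 = 4374


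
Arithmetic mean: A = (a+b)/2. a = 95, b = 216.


AM = (95 + 216)/2 = 311/2 = 155.5

AM = 155.5


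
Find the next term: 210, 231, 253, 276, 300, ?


Pattern: triangular numbers: n(n+1)/2
Terms: 210, 231, 253, 276, 300
Next term = 325

Next term = 325


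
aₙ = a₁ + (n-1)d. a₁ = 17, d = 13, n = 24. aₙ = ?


aₙ = a₁ + (n-1)d
= 17 + (24-1)×13
= 17 + 299
= 316

a_24 = 316


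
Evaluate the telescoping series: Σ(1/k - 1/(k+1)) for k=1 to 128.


Telescoping: adjacent terms cancel.
= 1/1 - 1/129
= 1 - 1/129 = 128/129

Sum = 128/129


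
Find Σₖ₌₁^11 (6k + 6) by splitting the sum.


Σ(6k+6) = 6·Σk + 6·n
= 6·66 + 6·11
= 396 + 66 = 462

Σ = 462


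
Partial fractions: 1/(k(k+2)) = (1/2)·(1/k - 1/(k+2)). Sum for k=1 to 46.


1/(k(k+2)) = (1/2)·(1/k - 1/(k+2)) (partial fractions)
Telescoping: Σ = (1/2)·(1 + 1/2 - 1/47 - 1/48) = 3289/4512

Sum = 3289/4512


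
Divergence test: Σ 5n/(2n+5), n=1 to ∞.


lim(n→∞) 5n/(2n+5) = 5/2 = 5/2  (divide numerator and denominator by n)
lim aₙ = 5/2 ≠ 0 → series DIVERGES

Diverges (lim aₙ = 5/2 ≠ 0)


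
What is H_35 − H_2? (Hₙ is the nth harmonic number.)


Σₖ₌3^35 1/k = 1/3 + 1/4 + 1/5 + ... + 1/35
= 34745876421709/13127595717600
≈ 2.6468

Sum = 34745876421709/13127595717600 ≈ 2.6468


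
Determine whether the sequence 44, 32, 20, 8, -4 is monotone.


Differences: -12, -12, -12, -12
All differences < 0 → strictly DECREASING

Monotonically decreasing


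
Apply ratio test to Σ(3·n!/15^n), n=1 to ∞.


aₙ = 3·n!/15^n
a_{n+1}/aₙ = (n+1)!/15^(n+1) × 15^n/n!  (constant 3 cancels)
= (n+1)/15
L = lim(n→∞) (n+1)/15 = ∞
L > 1 → series DIVERGES

Diverges (ratio test: L = ∞ > 1)


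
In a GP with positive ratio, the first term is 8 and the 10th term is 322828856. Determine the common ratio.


r^(n-1) = aₙ/a₁
r^9 = 322828856/8 = 40353607
r = 40353607^(1/9)
= 7

r = 7


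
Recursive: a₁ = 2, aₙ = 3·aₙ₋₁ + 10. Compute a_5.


Computing step by step:
a_1 = 2
a_2 = 16
a_3 = 58
a_4 = 184
a_5 = 562


a_5 = 562


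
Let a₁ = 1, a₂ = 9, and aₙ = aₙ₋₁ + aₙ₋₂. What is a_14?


Computing iteratively: 1, 9, 10, 19, 29, 48, 77, 125, 202, 327, 529, 856, ...
a_14 = 2241

a_14 = 2241


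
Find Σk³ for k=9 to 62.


Σₖ₌9^62 k³ = [62·63/2]² − [8·9/2]²
= 3814209 − 1296 = 3812913

Σk³ = 3812913


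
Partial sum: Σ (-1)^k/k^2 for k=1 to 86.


S = -1 + 1/4 - 1/9 + 1/16 - 1/25 + 1/36 - 1/49 + 1/64 ± ...
= -0.8224
(Full series converges to -π²/12 ≈ -0.8225)

S_86 = -0.8224


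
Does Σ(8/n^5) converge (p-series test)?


p-series test: Σ c/n^p converges if p > 1, diverges if p ≤ 1 (constant c > 0 doesn't affect convergence).
p = 5
5 > 1 → CONVERGES

Converges (p = 5 > 1)


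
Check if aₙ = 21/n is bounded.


a₁ = 21, a₂ = 21/2, a₃ = 21/3, ...
0 < aₙ ≤ 21 for all n ≥ 1
Lower bound: 0, Upper bound: 21
The sequence IS bounded

Bounded (0 < aₙ ≤ 21)


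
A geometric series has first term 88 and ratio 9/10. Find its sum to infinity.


S∞ = a₁/(1-r) = 88/(1 - 9/10)
= 88/(1/10)
= 880

S∞ = 880


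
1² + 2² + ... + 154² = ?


n = 154
n(n+1)(2n+1)/6 = 154×155×309/6
= 7375830/6 = 1229305

Σk² = 1229305


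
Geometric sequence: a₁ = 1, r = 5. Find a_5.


aₙ = a₁·r^(n-1)
= 1×5^4
= 1×625
= 625

a_5 = 625


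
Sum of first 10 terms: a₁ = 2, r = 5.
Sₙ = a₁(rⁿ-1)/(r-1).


Sₙ = 2×(5^10 - 1)/(5 - 1)
= 2×(9765625 - 1)/4
= 2×9765624/4
= 4882812

S_10 = 4882812


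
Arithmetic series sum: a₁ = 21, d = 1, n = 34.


aₙ = 21 + (34-1)×1 = 54
Sₙ = n(a₁+aₙ)/2 = 34×(21+54)/2
= 34×75/2 = 1275

S_34 = 1275


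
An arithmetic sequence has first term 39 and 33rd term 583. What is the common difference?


d = (aₙ - a₁)/(n-1)
= (583 - 39)/(33-1)
= 544/32 = 17

d = 17


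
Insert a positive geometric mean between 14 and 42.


GM = √(14×42) = √588 = 24.2487

GM = 24.2487


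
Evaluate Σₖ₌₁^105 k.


n(n+1)/2 = 105×106/2 = 11130/2 = 5565

Σk = 5565


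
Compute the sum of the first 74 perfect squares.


n = 74
n(n+1)(2n+1)/6 = 74×75×149/6
= 826950/6 = 137825

Σk² = 137825


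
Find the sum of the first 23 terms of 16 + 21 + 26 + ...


aₙ = 16 + (23-1)×5 = 126
Sₙ = n(a₁+aₙ)/2 = 23×(16+126)/2
= 23×142/2 = 1633

S_23 = 1633


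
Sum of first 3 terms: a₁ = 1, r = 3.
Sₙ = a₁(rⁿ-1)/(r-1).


Sₙ = 1×(3^3 - 1)/(3 - 1)
= 1×(27 - 1)/2
= 1×26/2
= 13

S_3 = 13


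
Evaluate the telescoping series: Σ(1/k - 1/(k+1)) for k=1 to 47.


Telescoping: adjacent terms cancel.
= 1/1 - 1/48
= 1 - 1/48 = 47/48

Sum = 47/48


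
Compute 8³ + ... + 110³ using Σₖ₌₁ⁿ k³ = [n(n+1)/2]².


Σₖ₌8^110 k³ = [110·111/2]² − [7·8/2]²
= 37271025 − 784 = 37270241

Σk³ = 37270241


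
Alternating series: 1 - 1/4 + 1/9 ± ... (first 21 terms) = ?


S = 1 - 1/4 + 1/9 - 1/16 + 1/25 - 1/36 + 1/49 - 1/64 ± ...
= 0.8235
(Full series converges to +π²/12 ≈ +0.8225)

S_21 = 0.8235


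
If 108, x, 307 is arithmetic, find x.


AM = (108 + 307)/2 = 415/2 = 207.5

AM = 207.5


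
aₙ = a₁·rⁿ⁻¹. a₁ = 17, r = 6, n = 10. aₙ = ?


aₙ = a₁·r^(n-1)
= 17×6^9
= 17×10077696
= 171320832

a_10 = 171320832


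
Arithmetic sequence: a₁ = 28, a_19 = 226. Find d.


d = (aₙ - a₁)/(n-1)
= (226 - 28)/(19-1)
= 198/18 = 11

d = 11


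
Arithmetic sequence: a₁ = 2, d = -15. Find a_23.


aₙ = a₁ + (n-1)d
= 2 + (23-1)×-15
= 2 - 330
= -328

a_23 = -328


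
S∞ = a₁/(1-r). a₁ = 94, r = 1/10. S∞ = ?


S∞ = a₁/(1-r) = 94/(1 - 1/10)
= 94/(9/10)
= 940/9

S∞ = 940/9


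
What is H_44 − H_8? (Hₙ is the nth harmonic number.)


Σₖ₌9^44 1/k = 1/9 + 1/10 + 1/11 + ... + 1/44
= 15588182086317806089/9419588158802421600
≈ 1.6549

Sum = 15588182086317806089/9419588158802421600 ≈ 1.6549


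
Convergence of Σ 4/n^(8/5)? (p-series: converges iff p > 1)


p-series test: Σ c/n^p converges if p > 1, diverges if p ≤ 1 (constant c > 0 doesn't affect convergence).
p = 8/5
8/5 > 1 → CONVERGES

Converges (p = 8/5 > 1)


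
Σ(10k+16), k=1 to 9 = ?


Σ(10k+16) = 10·Σk + 16·n
= 10·45 + 16·9
= 450 + 144 = 594

Σ = 594


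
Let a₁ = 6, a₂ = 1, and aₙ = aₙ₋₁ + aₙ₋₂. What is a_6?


Computing iteratively: 6, 1, 7, 8, 15, 23
a_6 = 23

a_6 = 23


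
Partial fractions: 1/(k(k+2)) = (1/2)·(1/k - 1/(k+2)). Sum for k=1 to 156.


1/(k(k+2)) = (1/2)·(1/k - 1/(k+2)) (partial fractions)
Telescoping: Σ = (1/2)·(1 + 1/2 - 1/157 - 1/158) = 18447/24806

Sum = 18447/24806


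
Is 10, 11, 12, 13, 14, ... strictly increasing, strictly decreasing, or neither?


Differences: 1, 1, 1, 1
All differences > 0 → strictly INCREASING

Monotonically increasing


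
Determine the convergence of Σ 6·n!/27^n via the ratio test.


aₙ = 6·n!/27^n
a_{n+1}/aₙ = (n+1)!/27^(n+1) × 27^n/n!  (constant 6 cancels)
= (n+1)/27
L = lim(n→∞) (n+1)/27 = ∞
L > 1 → series DIVERGES

Diverges (ratio test: L = ∞ > 1)


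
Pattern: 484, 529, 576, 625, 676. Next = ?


Pattern: perfect squares: n²
Terms: 484, 529, 576, 625, 676
Next term = 729

Next term = 729


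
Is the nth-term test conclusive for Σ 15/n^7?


lim(n→∞) 15/n^7 = 0
lim aₙ = 0 → nth-term test is INCONCLUSIVE
(Need other tests; this is actually a convergent p-series with p=7 > 1)

Inconclusive (lim aₙ = 0; need another test)


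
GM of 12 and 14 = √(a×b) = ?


GM = √(12×14) = √168 = 12.9615

GM = 12.9615


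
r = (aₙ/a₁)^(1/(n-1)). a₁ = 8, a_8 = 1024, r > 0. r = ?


r^(n-1) = aₙ/a₁
r^7 = 1024/8 = 128
r = 128^(1/7)
= 2

r = 2


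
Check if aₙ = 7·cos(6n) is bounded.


For all n, -1 ≤ cos(6n) ≤ 1, so -7 ≤ 7·cos(6n) ≤ 7
Lower bound: -7, Upper bound: 7
The sequence IS bounded

Bounded (-7 ≤ aₙ ≤ 7)


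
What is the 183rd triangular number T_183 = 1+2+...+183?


n(n+1)/2 = 183×184/2 = 33672/2 = 16836

Σk = 16836


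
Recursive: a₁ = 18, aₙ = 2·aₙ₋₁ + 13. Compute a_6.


Computing step by step:
a_1 = 18
a_2 = 49
a_3 = 111
a_4 = 235
a_5 = 483
a_6 = 979


a_6 = 979


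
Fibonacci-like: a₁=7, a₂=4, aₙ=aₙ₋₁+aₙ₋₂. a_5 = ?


Computing iteratively: 7, 4, 11, 15, 26
a_5 = 26

a_5 = 26


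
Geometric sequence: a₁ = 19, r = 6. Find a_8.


aₙ = a₁·r^(n-1)
= 19×6^7
= 19×279936
= 5318784

a_8 = 5318784


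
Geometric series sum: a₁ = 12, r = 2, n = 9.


Sₙ = 12×(2^9 - 1)/(2 - 1)
= 12×(512 - 1)/1
= 12×511/1
= 6132

S_9 = 6132


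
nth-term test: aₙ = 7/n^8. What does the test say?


lim(n→∞) 7/n^8 = 0
lim aₙ = 0 → nth-term test is INCONCLUSIVE
(Need other tests; this is actually a convergent p-series with p=8 > 1)

Inconclusive (lim aₙ = 0; need another test)


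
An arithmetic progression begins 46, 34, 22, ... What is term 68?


aₙ = a₁ + (n-1)d
= 46 + (68-1)×-12
= 46 - 804
= -758

a_68 = -758


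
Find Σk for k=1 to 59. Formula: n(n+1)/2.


n(n+1)/2 = 59×60/2 = 3540/2 = 1770

Σk = 1770


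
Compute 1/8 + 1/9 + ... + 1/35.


Σₖ₌8^35 1/k = 1/8 + 1/9 + 1/10 + ... + 1/35
= 2914184239027/1875370816800
≈ 1.5539

Sum = 2914184239027/1875370816800 ≈ 1.5539


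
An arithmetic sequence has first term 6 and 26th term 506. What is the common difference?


d = (aₙ - a₁)/(n-1)
= (506 - 6)/(26-1)
= 500/25 = 20

d = 20


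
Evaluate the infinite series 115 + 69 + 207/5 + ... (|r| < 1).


S∞ = a₁/(1-r) = 115/(1 - 3/5)
= 115/(2/5)
= 575/2

S∞ = 575/2


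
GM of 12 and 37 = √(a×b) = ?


GM = √(12×37) = √444 = 21.0713

GM = 21.0713


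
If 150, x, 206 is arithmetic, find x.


AM = (150 + 206)/2 = 356/2 = 178

AM = 178


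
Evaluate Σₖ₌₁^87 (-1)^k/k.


S = -1 + 1/2 - 1/3 + 1/4 - 1/5 + 1/6 - 1/7 + 1/8 ± ...
= -0.6989
(Full series converges to -ln(2) ≈ -0.6931)

S_87 = -0.6989


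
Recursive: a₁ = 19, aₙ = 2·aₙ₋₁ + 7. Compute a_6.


Computing step by step:
a_1 = 19
a_2 = 45
a_3 = 97
a_4 = 201
a_5 = 409
a_6 = 825


a_6 = 825


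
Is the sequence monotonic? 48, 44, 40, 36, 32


Differences: -4, -4, -4, -4
All differences < 0 → strictly DECREASING

Monotonically decreasing


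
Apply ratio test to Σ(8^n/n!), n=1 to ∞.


aₙ = 8^n/n!
a_{n+1}/aₙ = 8^(n+1)/(n+1)! × n!/8^n
= 8/(n+1)
L = lim(n→∞) 8/(n+1) = 0
L < 1 → series CONVERGES

Converges (ratio test: L = 0 < 1)


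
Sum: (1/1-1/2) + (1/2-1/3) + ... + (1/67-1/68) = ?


Telescoping: adjacent terms cancel.
= 1/1 - 1/68
= 1 - 1/68 = 67/68

Sum = 67/68


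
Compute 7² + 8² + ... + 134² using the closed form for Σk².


Σₖ₌7^134 k² = Σₖ₌₁^134 k² − Σₖ₌₁^6 k²
= 134·135·269/6 − 6·7·13/6
= 811035 − 91 = 810944

Σk² = 810944


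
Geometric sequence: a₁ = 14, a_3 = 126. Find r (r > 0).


r^(n-1) = aₙ/a₁
r^2 = 126/14 = 9
r = 9^(1/2)
= ±3; taking r > 0 gives r = 3

r = 3


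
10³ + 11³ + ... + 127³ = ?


Σₖ₌10^127 k³ = [127·128/2]² − [9·10/2]²
= 66064384 − 2025 = 66062359

Σk³ = 66062359


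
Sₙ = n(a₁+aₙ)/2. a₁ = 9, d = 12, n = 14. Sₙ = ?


aₙ = 9 + (14-1)×12 = 165
Sₙ = n(a₁+aₙ)/2 = 14×(9+165)/2
= 14×174/2 = 1218

S_14 = 1218


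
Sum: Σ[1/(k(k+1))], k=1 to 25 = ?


1/(k(k+1)) = 1/k - 1/(k+1) (partial fractions)
Telescoping: Σ = 1 - 1/26 = 25/26

Sum = 25/26


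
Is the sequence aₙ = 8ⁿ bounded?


aₙ = 8ⁿ → as n→∞, aₙ→∞ (since base 8 > 1)
No finite upper bound exists
The sequence is UNBOUNDED

Unbounded (aₙ → ∞ as n → ∞)


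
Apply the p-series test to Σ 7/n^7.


p-series test: Σ c/n^p converges if p > 1, diverges if p ≤ 1 (constant c > 0 doesn't affect convergence).
p = 7
7 > 1 → CONVERGES

Converges (p = 7 > 1)


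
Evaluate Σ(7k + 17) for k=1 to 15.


Σ(7k+17) = 7·Σk + 17·n
= 7·120 + 17·15
= 840 + 255 = 1095

Σ = 1095


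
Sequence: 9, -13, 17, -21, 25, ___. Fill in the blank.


Pattern: alternating sign, magnitude arithmetic (d=4)
Terms: 9, -13, 17, -21, 25
Next term = -29

Next term = -29


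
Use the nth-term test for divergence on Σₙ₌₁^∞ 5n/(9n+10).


lim(n→∞) 5n/(9n+10) = 5/9 = 5/9  (divide numerator and denominator by n)
lim aₙ = 5/9 ≠ 0 → series DIVERGES

Diverges (lim aₙ = 5/9 ≠ 0)


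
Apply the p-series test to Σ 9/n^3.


p-series test: Σ c/n^p converges if p > 1, diverges if p ≤ 1 (constant c > 0 doesn't affect convergence).
p = 3
3 > 1 → CONVERGES

Converges (p = 3 > 1)


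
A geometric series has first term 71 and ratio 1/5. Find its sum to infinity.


S∞ = a₁/(1-r) = 71/(1 - 1/5)
= 71/(4/5)
= 355/4

S∞ = 355/4


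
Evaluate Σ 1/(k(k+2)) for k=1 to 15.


1/(k(k+2)) = (1/2)·(1/k - 1/(k+2)) (partial fractions)
Telescoping: Σ = (1/2)·(1 + 1/2 - 1/16 - 1/17) = 375/544

Sum = 375/544


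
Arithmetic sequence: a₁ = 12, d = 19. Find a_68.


aₙ = a₁ + (n-1)d
= 12 + (68-1)×19
= 12 + 1273
= 1285

a_68 = 1285


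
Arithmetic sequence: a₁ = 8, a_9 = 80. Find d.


d = (aₙ - a₁)/(n-1)
= (80 - 8)/(9-1)
= 72/8 = 9

d = 9


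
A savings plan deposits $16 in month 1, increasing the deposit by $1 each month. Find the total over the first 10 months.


aₙ = 16 + (10-1)×1 = 25
Sₙ = n(a₁+aₙ)/2 = 10×(16+25)/2
= 10×41/2 = 205

S_10 = 205


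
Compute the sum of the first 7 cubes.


n(n+1)/2 = 7×8/2 = 28
Σk³ = 28² = 784

Σk³ = 784


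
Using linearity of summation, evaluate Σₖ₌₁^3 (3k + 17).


Σ(3k+17) = 3·Σk + 17·n
= 3·6 + 17·3
= 18 + 51 = 69

Σ = 69


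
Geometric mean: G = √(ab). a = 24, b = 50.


GM = √(24×50) = √1200 = 34.641

GM = 34.641


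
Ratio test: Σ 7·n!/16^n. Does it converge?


aₙ = 7·n!/16^n
a_{n+1}/aₙ = (n+1)!/16^(n+1) × 16^n/n!  (constant 7 cancels)
= (n+1)/16
L = lim(n→∞) (n+1)/16 = ∞
L > 1 → series DIVERGES

Diverges (ratio test: L = ∞ > 1)


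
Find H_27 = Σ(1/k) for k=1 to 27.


H_27 = 1/1 + 1/2 + 1/3 + ... + 1/27
= 312536252003/80313433200
≈ 3.8915

H_27 = 312536252003/80313433200 ≈ 3.8915


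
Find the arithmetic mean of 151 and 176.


AM = (151 + 176)/2 = 327/2 = 163.5

AM = 163.5


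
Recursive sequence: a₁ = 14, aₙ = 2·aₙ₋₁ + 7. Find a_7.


Computing step by step:
a_1 = 14
a_2 = 35
a_3 = 77
a_4 = 161
a_5 = 329
a_6 = 665
a_7 = 1337


a_7 = 1337


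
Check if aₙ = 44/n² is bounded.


a₁ = 44, a₂ = 44/4, a₃ = 44/9, ...
0 < aₙ ≤ 44 for all n ≥ 1
The sequence IS bounded

Bounded (0 < aₙ ≤ 44)


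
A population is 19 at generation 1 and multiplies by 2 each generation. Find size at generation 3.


aₙ = a₁·r^(n-1)
= 19×2^2
= 19×4
= 76

a_3 = 76


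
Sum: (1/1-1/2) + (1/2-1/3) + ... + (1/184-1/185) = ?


Telescoping: adjacent terms cancel.
= 1/1 - 1/185
= 1 - 1/185 = 184/185

Sum = 184/185


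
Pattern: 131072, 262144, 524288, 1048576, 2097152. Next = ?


Pattern: powers of 2: 2ⁿ
Terms: 131072, 262144, 524288, 1048576, 2097152
Next term = 4194304

Next term = 4194304


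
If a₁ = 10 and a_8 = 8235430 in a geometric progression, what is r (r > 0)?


r^(n-1) = aₙ/a₁
r^7 = 8235430/10 = 823543
r = 823543^(1/7)
= 7

r = 7


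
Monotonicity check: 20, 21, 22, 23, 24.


Differences: 1, 1, 1, 1
All differences > 0 → strictly INCREASING

Monotonically increasing


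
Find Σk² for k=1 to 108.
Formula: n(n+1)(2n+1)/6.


n = 108
n(n+1)(2n+1)/6 = 108×109×217/6
= 2554524/6 = 425754

Σk² = 425754


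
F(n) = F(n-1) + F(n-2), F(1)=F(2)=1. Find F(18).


Fibonacci sequence: 1, 1, 2, 3, 5, 8, 13, 21, 34, 55, 89, ...
F(18) = 2584

F(18) = 2584


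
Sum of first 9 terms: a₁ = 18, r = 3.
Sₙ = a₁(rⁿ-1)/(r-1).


Sₙ = 18×(3^9 - 1)/(3 - 1)
= 18×(19683 - 1)/2
= 18×19682/2
= 177138

S_9 = 177138


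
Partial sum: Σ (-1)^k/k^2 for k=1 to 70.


S = -1 + 1/4 - 1/9 + 1/16 - 1/25 + 1/36 - 1/49 + 1/64 ± ...
= -0.8224
(Full series converges to -π²/12 ≈ -0.8225)

S_70 = -0.8224


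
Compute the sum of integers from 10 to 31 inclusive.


Σₖ₌10^31 k = Σₖ₌₁^31 k − Σₖ₌₁^9 k
= 31·32/2 − 9·10/2
= 496 − 45 = 451

Σk = 451


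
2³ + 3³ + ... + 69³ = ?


Σₖ₌2^69 k³ = [69·70/2]² − [1·2/2]²
= 5832225 − 1 = 5832224

Σk³ = 5832224


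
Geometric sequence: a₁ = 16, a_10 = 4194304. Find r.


r^(n-1) = aₙ/a₁
r^9 = 4194304/16 = 262144
r = 262144^(1/9)
= 4

r = 4


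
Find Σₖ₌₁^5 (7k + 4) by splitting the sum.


Σ(7k+4) = 7·Σk + 4·n
= 7·15 + 4·5
= 105 + 20 = 125

Σ = 125


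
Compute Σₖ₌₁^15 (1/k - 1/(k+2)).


Telescoping with gap 2: two head and two tail terms survive.
= (1 + 1/2) - (1/16 + 1/17)
= 3/2 - 1/16 - 1/17 = 375/272

Sum = 375/272


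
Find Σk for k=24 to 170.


Σₖ₌24^170 k = Σₖ₌₁^170 k − Σₖ₌₁^23 k
= 170·171/2 − 23·24/2
= 14535 − 276 = 14259

Σk = 14259


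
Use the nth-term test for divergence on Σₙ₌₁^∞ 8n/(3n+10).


lim(n→∞) 8n/(3n+10) = 8/3 = 8/3  (divide numerator and denominator by n)
lim aₙ = 8/3 ≠ 0 → series DIVERGES

Diverges (lim aₙ = 8/3 ≠ 0)


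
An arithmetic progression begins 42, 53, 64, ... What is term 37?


aₙ = a₁ + (n-1)d
= 42 + (37-1)×11
= 42 + 396
= 438

a_37 = 438


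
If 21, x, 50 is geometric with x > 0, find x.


GM = √(21×50) = √1050 = 32.4037

GM = 32.4037


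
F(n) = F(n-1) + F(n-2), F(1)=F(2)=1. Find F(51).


Fibonacci sequence: 1, 1, 2, 3, 5, 8, 13, 21, 34, 55, 89, ...
F(51) = 20365011074

F(51) = 20365011074


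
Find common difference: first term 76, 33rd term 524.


d = (aₙ - a₁)/(n-1)
= (524 - 76)/(33-1)
= 448/32 = 14

d = 14


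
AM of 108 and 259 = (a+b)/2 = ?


AM = (108 + 259)/2 = 367/2 = 183.5

AM = 183.5


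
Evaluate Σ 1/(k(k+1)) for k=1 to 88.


1/(k(k+1)) = 1/k - 1/(k+1) (partial fractions)
Telescoping: Σ = 1 - 1/89 = 88/89

Sum = 88/89


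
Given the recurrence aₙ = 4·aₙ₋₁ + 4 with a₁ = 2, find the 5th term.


Computing step by step:
a_1 = 2
a_2 = 12
a_3 = 52
a_4 = 212
a_5 = 852


a_5 = 852


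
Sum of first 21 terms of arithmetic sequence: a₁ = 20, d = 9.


aₙ = 20 + (21-1)×9 = 200
Sₙ = n(a₁+aₙ)/2 = 21×(20+200)/2
= 21×220/2 = 2310

S_21 = 2310


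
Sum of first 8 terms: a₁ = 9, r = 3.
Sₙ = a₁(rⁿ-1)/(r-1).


Sₙ = 9×(3^8 - 1)/(3 - 1)
= 9×(6561 - 1)/2
= 9×6560/2
= 29520

S_8 = 29520


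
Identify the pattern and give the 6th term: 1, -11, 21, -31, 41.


Pattern: alternating sign, magnitude arithmetic (d=10)
Terms: 1, -11, 21, -31, 41
Next term = -51

Next term = -51


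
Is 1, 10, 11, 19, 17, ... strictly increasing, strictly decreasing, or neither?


Differences: 9, 1, 8, -2
Difference at position 1 is +9 (> 0) but position 4 is -2 (< 0) — sequence both rises and falls
→ NOT monotonic

Not monotonic


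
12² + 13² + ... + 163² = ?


Σₖ₌12^163 k² = Σₖ₌₁^163 k² − Σₖ₌₁^11 k²
= 163·164·327/6 − 11·12·23/6
= 1456894 − 506 = 1456388

Σk² = 1456388


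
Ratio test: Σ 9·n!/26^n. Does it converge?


aₙ = 9·n!/26^n
a_{n+1}/aₙ = (n+1)!/26^(n+1) × 26^n/n!  (constant 9 cancels)
= (n+1)/26
L = lim(n→∞) (n+1)/26 = ∞
L > 1 → series DIVERGES

Diverges (ratio test: L = ∞ > 1)


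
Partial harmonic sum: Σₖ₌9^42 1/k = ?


Σₖ₌9^42 1/k = 1/9 + 1/10 + 1/11 + ... + 1/42
= 32040254434491593/19914562703599200
≈ 1.6089

Sum = 32040254434491593/19914562703599200 ≈ 1.6089


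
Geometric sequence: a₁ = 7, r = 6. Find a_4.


aₙ = a₁·r^(n-1)
= 7×6^3
= 7×216
= 1512

a_4 = 1512


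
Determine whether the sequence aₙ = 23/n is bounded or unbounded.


a₁ = 23, a₂ = 23/2, a₃ = 23/3, ...
0 < aₙ ≤ 23 for all n ≥ 1
Lower bound: 0, Upper bound: 23
The sequence IS bounded

Bounded (0 < aₙ ≤ 23)


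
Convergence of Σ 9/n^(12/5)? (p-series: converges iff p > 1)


p-series test: Σ c/n^p converges if p > 1, diverges if p ≤ 1 (constant c > 0 doesn't affect convergence).
p = 12/5
12/5 > 1 → CONVERGES

Converges (p = 12/5 > 1)


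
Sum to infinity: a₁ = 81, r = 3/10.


S∞ = a₁/(1-r) = 81/(1 - 3/10)
= 81/(7/10)
= 810/7

S∞ = 810/7


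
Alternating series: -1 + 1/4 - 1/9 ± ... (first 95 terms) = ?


S = -1 + 1/4 - 1/9 + 1/16 - 1/25 + 1/36 - 1/49 + 1/64 ± ...
= -0.8225
(Full series converges to -π²/12 ≈ -0.8225)

S_95 = -0.8225


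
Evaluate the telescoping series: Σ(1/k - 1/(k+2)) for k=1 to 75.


Telescoping with gap 2: two head and two tail terms survive.
= (1 + 1/2) - (1/76 + 1/77)
= 3/2 - 1/76 - 1/77 = 8625/5852

Sum = 8625/5852


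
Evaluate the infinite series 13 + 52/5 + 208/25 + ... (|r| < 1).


S∞ = a₁/(1-r) = 13/(1 - 4/5)
= 13/(1/5)
= 65

S∞ = 65


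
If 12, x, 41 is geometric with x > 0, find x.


GM = √(12×41) = √492 = 22.1811

GM = 22.1811


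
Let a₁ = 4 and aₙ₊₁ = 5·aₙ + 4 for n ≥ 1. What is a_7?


Computing step by step:
a_1 = 4
a_2 = 24
a_3 = 124
a_4 = 624
a_5 = 3124
a_6 = 15624
a_7 = 78124


a_7 = 78124


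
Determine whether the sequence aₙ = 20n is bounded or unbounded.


aₙ = 20n → as n→∞, aₙ→∞
No finite upper bound exists
The sequence is UNBOUNDED

Unbounded (aₙ → ∞ as n → ∞)


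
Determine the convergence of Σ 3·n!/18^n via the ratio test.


aₙ = 3·n!/18^n
a_{n+1}/aₙ = (n+1)!/18^(n+1) × 18^n/n!  (constant 3 cancels)
= (n+1)/18
L = lim(n→∞) (n+1)/18 = ∞
L > 1 → series DIVERGES

Diverges (ratio test: L = ∞ > 1)


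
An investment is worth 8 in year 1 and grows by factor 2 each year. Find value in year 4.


aₙ = a₁·r^(n-1)
= 8×2^3
= 8×8
= 64

a_4 = 64


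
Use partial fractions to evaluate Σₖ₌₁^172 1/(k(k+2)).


1/(k(k+2)) = (1/2)·(1/k - 1/(k+2)) (partial fractions)
Telescoping: Σ = (1/2)·(1 + 1/2 - 1/173 - 1/174) = 22403/30102

Sum = 22403/30102


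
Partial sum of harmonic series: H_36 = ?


H_36 = 1/1 + 1/2 + 1/3 + ... + 1/36
= 54801925434709/13127595717600
≈ 4.1746

H_36 = 54801925434709/13127595717600 ≈ 4.1746


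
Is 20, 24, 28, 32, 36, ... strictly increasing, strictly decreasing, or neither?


Differences: 4, 4, 4, 4
All differences > 0 → strictly INCREASING

Monotonically increasing


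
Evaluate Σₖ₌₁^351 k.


n(n+1)/2 = 351×352/2 = 123552/2 = 61776

Σk = 61776


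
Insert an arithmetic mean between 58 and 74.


AM = (58 + 74)/2 = 132/2 = 66

AM = 66


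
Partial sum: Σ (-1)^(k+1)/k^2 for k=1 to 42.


S = 1 - 1/4 + 1/9 - 1/16 + 1/25 - 1/36 + 1/49 - 1/64 ± ...
= 0.8222
(Full series converges to +π²/12 ≈ +0.8225)

S_42 = 0.8222


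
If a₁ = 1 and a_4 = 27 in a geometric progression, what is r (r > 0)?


r^(n-1) = aₙ/a₁
r^3 = 27/1 = 27
r = 27^(1/3)
= 3

r = 3


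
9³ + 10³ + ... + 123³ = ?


Σₖ₌9^123 k³ = [123·124/2]² − [8·9/2]²
= 58155876 − 1296 = 58154580

Σk³ = 58154580


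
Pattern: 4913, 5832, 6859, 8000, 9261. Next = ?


Pattern: perfect cubes: n³
Terms: 4913, 5832, 6859, 8000, 9261
Next term = 10648

Next term = 10648


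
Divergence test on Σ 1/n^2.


lim(n→∞) 1/n^2 = 0
lim aₙ = 0 → nth-term test is INCONCLUSIVE
(Need other tests; this is actually a convergent p-series with p=2 > 1)

Inconclusive (lim aₙ = 0; need another test)


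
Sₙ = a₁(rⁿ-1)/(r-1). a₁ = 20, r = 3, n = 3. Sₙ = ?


Sₙ = 20×(3^3 - 1)/(3 - 1)
= 20×(27 - 1)/2
= 20×26/2
= 260

S_3 = 260


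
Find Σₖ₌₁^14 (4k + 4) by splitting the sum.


Σ(4k+4) = 4·Σk + 4·n
= 4·105 + 4·14
= 420 + 56 = 476

Σ = 476


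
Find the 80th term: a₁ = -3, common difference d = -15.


aₙ = a₁ + (n-1)d
= -3 + (80-1)×-15
= -3 - 1185
= -1188

a_80 = -1188


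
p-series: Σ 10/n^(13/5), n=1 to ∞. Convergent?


p-series test: Σ c/n^p converges if p > 1, diverges if p ≤ 1 (constant c > 0 doesn't affect convergence).
p = 13/5
13/5 > 1 → CONVERGES

Converges (p = 13/5 > 1)


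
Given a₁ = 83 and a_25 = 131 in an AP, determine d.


d = (aₙ - a₁)/(n-1)
= (131 - 83)/(25-1)
= 48/24 = 2

d = 2


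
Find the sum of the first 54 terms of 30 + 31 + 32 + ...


aₙ = 30 + (54-1)×1 = 83
Sₙ = n(a₁+aₙ)/2 = 54×(30+83)/2
= 54×113/2 = 3051

S_54 = 3051


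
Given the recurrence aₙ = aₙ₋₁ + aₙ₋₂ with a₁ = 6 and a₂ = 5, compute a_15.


Computing iteratively: 6, 5, 11, 16, 27, 43, 70, 113, 183, 296, 479, 775, ...
a_15 = 3283

a_15 = 3283


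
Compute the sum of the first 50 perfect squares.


n = 50
n(n+1)(2n+1)/6 = 50×51×101/6
= 257550/6 = 42925

Σk² = 42925


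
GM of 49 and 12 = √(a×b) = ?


GM = √(49×12) = √588 = 24.2487

GM = 24.2487


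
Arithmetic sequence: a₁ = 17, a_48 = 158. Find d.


d = (aₙ - a₁)/(n-1)
= (158 - 17)/(48-1)
= 141/47 = 3

d = 3


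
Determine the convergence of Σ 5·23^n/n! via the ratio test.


aₙ = 5·23^n/n!
a_{n+1}/aₙ = 23^(n+1)/(n+1)! × n!/23^n  (constant 5 cancels)
= 23/(n+1)
L = lim(n→∞) 23/(n+1) = 0
L < 1 → series CONVERGES

Converges (ratio test: L = 0 < 1)


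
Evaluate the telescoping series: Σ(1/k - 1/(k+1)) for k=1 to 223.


Telescoping: adjacent terms cancel.
= 1/1 - 1/224
= 1 - 1/224 = 223/224

Sum = 223/224


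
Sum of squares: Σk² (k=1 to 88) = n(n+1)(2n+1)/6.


n = 88
n(n+1)(2n+1)/6 = 88×89×177/6
= 1386264/6 = 231044

Σk² = 231044


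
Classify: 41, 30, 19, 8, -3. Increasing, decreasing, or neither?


Differences: -11, -11, -11, -11
All differences < 0 → strictly DECREASING

Monotonically decreasing


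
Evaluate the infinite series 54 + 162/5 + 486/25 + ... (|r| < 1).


S∞ = a₁/(1-r) = 54/(1 - 3/5)
= 54/(2/5)
= 135

S∞ = 135


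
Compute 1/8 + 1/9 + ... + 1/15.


Σₖ₌8^15 1/k = 1/8 + 1/9 + 1/10 + 1/11 + 1/12 + 1/13 + 1/14 + 1/15
= 52279/72072
≈ 0.7254

Sum = 52279/72072 ≈ 0.7254


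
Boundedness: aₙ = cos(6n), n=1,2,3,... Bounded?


For all n, -1 ≤ cos(6n) ≤ 1, so -1 ≤ cos(6n) ≤ 1
Lower bound: -1, Upper bound: 1
The sequence IS bounded

Bounded (-1 ≤ aₙ ≤ 1)


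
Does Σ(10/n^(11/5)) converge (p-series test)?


p-series test: Σ c/n^p converges if p > 1, diverges if p ≤ 1 (constant c > 0 doesn't affect convergence).
p = 11/5
11/5 > 1 → CONVERGES

Converges (p = 11/5 > 1)


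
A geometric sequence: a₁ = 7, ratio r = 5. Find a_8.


aₙ = a₁·r^(n-1)
= 7×5^7
= 7×78125
= 546875

a_8 = 546875
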